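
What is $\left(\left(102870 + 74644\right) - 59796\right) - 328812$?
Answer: $-211094$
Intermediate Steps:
$\left(\left(102870 + 74644\right) - 59796\right) - 328812 = \left(177514 - 59796\right) - 328812 = 117718 - 328812 = -211094$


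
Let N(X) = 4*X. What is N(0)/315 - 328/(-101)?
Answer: 328/101 ≈ 3.2475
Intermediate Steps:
N(0)/315 - 328/(-101) = (4*0)/315 - 328/(-101) = 0*(1/315) - 328*(-1/101) = 0 + 328/101 = 328/101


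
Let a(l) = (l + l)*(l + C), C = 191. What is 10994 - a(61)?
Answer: -19750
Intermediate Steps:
a(l) = 2*l*(191 + l) (a(l) = (l + l)*(l + 191) = (2*l)*(191 + l) = 2*l*(191 + l))
10994 - a(61) = 10994 - 2*61*(191 + 61) = 10994 - 2*61*252 = 10994 - 1*30744 = 10994 - 30744 = -19750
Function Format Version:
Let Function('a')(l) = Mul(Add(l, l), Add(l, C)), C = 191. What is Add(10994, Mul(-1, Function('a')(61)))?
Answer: -19750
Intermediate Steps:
Function('a')(l) = Mul(2, l, Add(191, l)) (Function('a')(l) = Mul(Add(l, l), Add(l, 191)) = Mul(Mul(2, l), Add(191, l)) = Mul(2, l, Add(191, l)))
Add(10994, Mul(-1, Function('a')(61))) = Add(10994, Mul(-1, Mul(2, 61, Add(191, 61)))) = Add(10994, Mul(-1, Mul(2, 61, 252))) = Add(10994, Mul(-1, 30744)) = Add(10994, -30744) = -19750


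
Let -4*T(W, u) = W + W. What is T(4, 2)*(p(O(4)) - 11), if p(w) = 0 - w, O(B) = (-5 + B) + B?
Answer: 28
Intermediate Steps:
T(W, u) = -W/2 (T(W, u) = -(W + W)/4 = -W/2)
O(B) = -5 + 2*B
p(w) = -w
T(4, 2)*(p(O(4)) - 11) = (-½*4)*(-(-5 + 2*4) - 11) = -2*(-(-5 + 8) - 11) = -2*(-1*3 - 11) = -2*(-3 - 11) = -2*(-14) = 28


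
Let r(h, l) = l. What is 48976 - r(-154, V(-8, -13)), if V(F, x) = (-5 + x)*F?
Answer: 48832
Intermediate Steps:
V(F, x) = F*(-5 + x)
48976 - r(-154, V(-8, -13)) = 48976 - (-8)*(-5 - 13) = 48976 - (-8)*(-18) = 48976 - 1*144 = 48976 - 144 = 48832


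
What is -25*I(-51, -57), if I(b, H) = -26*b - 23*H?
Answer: -65925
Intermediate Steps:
-25*I(-51, -57) = -25*(-26*(-51) - 23*(-57)) = -25*(1326 + 1311) = -25*2637 = -65925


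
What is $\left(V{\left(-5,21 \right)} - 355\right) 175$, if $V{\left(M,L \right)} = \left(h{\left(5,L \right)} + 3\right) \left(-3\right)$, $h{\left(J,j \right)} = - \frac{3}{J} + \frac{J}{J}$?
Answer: $-63910$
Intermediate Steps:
$h{\left(J,j \right)} = 1 - \frac{3}{J}$ ($h{\left(J,j \right)} = - \frac{3}{J} + 1 = 1 - \frac{3}{J}$)
$V{\left(M,L \right)} = - \frac{51}{5}$ ($V{\left(M,L \right)} = \left(\frac{-3 + 5}{5} + 3\right) \left(-3\right) = \left(\frac{1}{5} \cdot 2 + 3\right) \left(-3\right) = \left(\frac{2}{5} + 3\right) \left(-3\right) = \frac{17}{5} \left(-3\right) = - \frac{51}{5}$)
$\left(V{\left(-5,21 \right)} - 355\right) 175 = \left(- \frac{51}{5} - 355\right) 175 = \left(- \frac{1826}{5}\right) 175 = -63910$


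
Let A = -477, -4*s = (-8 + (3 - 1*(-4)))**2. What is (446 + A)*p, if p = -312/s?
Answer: -38688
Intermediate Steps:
s = -1/4 (s = -(-8 + (3 - 1*(-4)))**2/4 = -(-8 + (3 + 4))**2/4 = -(-8 + 7)**2/4 = -1/4*(-1)**2 = -1/4*1 = -1/4 ≈ -0.25000)
p = 1248 (p = -312/(-1/4) = -312*(-4) = 1248)
(446 + A)*p = (446 - 477)*1248 = -31*1248 = -38688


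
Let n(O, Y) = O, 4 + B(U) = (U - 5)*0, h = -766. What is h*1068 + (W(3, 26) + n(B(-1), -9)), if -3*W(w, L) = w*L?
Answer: -818118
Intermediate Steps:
W(w, L) = -L*w/3 (W(w, L) = -w*L/3 = -L*w/3)
B(U) = -4 (B(U) = -4 + (U - 5)*0 = -4 + (-5 + U)*0 = -4 + 0 = -4)
h*1068 + (W(3, 26) + n(B(-1), -9)) = -766*1068 + (-⅓*26*3 - 4) = -818088 + (-26 - 4) = -818088 - 30 = -818118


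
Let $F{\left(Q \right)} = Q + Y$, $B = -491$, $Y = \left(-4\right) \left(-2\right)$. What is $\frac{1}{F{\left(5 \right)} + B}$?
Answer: $- \frac{1}{478} \approx -0.002092$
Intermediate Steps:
$Y = 8$
$F{\left(Q \right)} = 8 + Q$ ($F{\left(Q \right)} = Q + 8 = 8 + Q$)
$\frac{1}{F{\left(5 \right)} + B} = \frac{1}{\left(8 + 5\right) - 491} = \frac{1}{13 - 491} = \frac{1}{-478} = - \frac{1}{478}$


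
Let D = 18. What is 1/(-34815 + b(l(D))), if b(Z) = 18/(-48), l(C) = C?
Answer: -8/278523 ≈ -2.8723e-5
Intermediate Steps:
b(Z) = -3/8 (b(Z) = 18*(-1/48) = -3/8)
1/(-34815 + b(l(D))) = 1/(-34815 - 3/8) = 1/(-278523/8) = -8/278523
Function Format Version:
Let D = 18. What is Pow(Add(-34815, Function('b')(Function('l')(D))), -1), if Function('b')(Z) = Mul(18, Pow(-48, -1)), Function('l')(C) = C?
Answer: Rational(-8, 278523) ≈ -2.8723e-5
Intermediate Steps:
Function('b')(Z) = Rational(-3, 8) (Function('b')(Z) = Mul(18, Rational(-1, 48)) = Rational(-3, 8))
Pow(Add(-34815, Function('b')(Function('l')(D))), -1) = Pow(Add(-34815, Rational(-3, 8)), -1) = Pow(Rational(-278523, 8), -1) = Rational(-8, 278523)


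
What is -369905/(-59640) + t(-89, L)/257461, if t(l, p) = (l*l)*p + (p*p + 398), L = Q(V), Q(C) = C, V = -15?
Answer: 17637428065/3070994808 ≈ 5.7432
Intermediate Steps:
L = -15
t(l, p) = 398 + p² + p*l² (t(l, p) = l²*p + (p² + 398) = p*l² + (398 + p²) = 398 + p² + p*l²)
-369905/(-59640) + t(-89, L)/257461 = -369905/(-59640) + (398 + (-15)² - 15*(-89)²)/257461 = -369905*(-1/59640) + (398 + 225 - 15*7921)*(1/257461) = 73981/11928 + (398 + 225 - 118815)*(1/257461) = 73981/11928 - 118192*1/257461 = 73981/11928 - 118192/257461 = 17637428065/3070994808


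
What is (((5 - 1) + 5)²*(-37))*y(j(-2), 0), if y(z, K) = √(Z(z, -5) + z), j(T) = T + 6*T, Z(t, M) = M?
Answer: -2997*I*√19 ≈ -13064.0*I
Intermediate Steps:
j(T) = 7*T
y(z, K) = √(-5 + z)
(((5 - 1) + 5)²*(-37))*y(j(-2), 0) = (((5 - 1) + 5)²*(-37))*√(-5 + 7*(-2)) = ((4 + 5)²*(-37))*√(-5 - 14) = (9²*(-37))*√(-19) = (81*(-37))*(I*√19) = -2997*I*√19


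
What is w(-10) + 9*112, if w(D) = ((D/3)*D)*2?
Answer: 3224/3 ≈ 1074.7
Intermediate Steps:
w(D) = 2*D**2/3 (w(D) = ((D*(1/3))*D)*2 = ((D/3)*D)*2 = (D**2/3)*2 = 2*D**2/3)
w(-10) + 9*112 = (2/3)*(-10)**2 + 9*112 = (2/3)*100 + 1008 = 200/3 + 1008 = 3224/3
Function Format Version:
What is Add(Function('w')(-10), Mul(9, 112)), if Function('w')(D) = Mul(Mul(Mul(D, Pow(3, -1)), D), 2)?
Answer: Rational(3224, 3) ≈ 1074.7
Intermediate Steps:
Function('w')(D) = Mul(Rational(2, 3), Pow(D, 2)) (Function('w')(D) = Mul(Mul(Mul(D, Rational(1, 3)), D), 2) = Mul(Mul(Mul(Rational(1, 3), D), D), 2) = Mul(Mul(Rational(1, 3), Pow(D, 2)), 2) = Mul(Rational(2, 3), Pow(D, 2)))
Add(Function('w')(-10), Mul(9, 112)) = Add(Mul(Rational(2, 3), Pow(-10, 2)), Mul(9, 112)) = Add(Mul(Rational(2, 3), 100), 1008) = Add(Rational(200, 3), 1008) = Rational(3224, 3)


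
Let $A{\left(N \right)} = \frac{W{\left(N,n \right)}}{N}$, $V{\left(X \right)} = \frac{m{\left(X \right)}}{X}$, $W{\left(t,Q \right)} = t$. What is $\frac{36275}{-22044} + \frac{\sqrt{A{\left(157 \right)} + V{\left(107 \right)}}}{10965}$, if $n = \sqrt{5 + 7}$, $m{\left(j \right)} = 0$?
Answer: $- \frac{132577777}{80570820} \approx -1.6455$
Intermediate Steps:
$n = 2 \sqrt{3}$ ($n = \sqrt{12} = 2 \sqrt{3} \approx 3.4641$)
$V{\left(X \right)} = 0$ ($V{\left(X \right)} = \frac{0}{X} = 0$)
$A{\left(N \right)} = 1$ ($A{\left(N \right)} = \frac{N}{N} = 1$)
$\frac{36275}{-22044} + \frac{\sqrt{A{\left(157 \right)} + V{\left(107 \right)}}}{10965} = \frac{36275}{-22044} + \frac{\sqrt{1 + 0}}{10965} = 36275 \left(- \frac{1}{22044}\right) + \sqrt{1} \cdot \frac{1}{10965} = - \frac{36275}{22044} + 1 \cdot \frac{1}{10965} = - \frac{36275}{22044} + \frac{1}{10965} = - \frac{132577777}{80570820}$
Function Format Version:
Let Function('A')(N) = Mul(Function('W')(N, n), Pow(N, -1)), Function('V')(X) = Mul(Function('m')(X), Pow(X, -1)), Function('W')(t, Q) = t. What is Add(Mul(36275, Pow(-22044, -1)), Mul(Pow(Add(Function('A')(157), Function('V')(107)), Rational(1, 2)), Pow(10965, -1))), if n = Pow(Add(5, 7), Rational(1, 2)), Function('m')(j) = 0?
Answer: Rational(-132577777, 80570820) ≈ -1.6455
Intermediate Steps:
n = Mul(2, Pow(3, Rational(1, 2))) (n = Pow(12, Rational(1, 2)) = Mul(2, Pow(3, Rational(1, 2))) ≈ 3.4641)
Function('V')(X) = 0 (Function('V')(X) = Mul(0, Pow(X, -1)) = 0)
Function('A')(N) = 1 (Function('A')(N) = Mul(N, Pow(N, -1)) = 1)
Add(Mul(36275, Pow(-22044, -1)), Mul(Pow(Add(Function('A')(157), Function('V')(107)), Rational(1, 2)), Pow(10965, -1))) = Add(Mul(36275, Pow(-22044, -1)), Mul(Pow(Add(1, 0), Rational(1, 2)), Pow(10965, -1))) = Add(Mul(36275, Rational(-1, 22044)), Mul(Pow(1, Rational(1, 2)), Rational(1, 10965))) = Add(Rational(-36275, 22044), Mul(1, Rational(1, 10965))) = Add(Rational(-36275, 22044), Rational(1, 10965)) = Rational(-132577777, 80570820)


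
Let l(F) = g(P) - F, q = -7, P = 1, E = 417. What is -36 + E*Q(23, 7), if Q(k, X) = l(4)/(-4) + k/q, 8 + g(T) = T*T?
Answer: -7263/28 ≈ -259.39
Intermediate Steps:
g(T) = -8 + T**2 (g(T) = -8 + T*T = -8 + T**2)
l(F) = -7 - F (l(F) = (-8 + 1**2) - F = (-8 + 1) - F = -7 - F)
Q(k, X) = 11/4 - k/7 (Q(k, X) = (-7 - 1*4)/(-4) + k/(-7) = (-7 - 4)*(-1/4) + k*(-1/7) = -11*(-1/4) - k/7 = 11/4 - k/7)
-36 + E*Q(23, 7) = -36 + 417*(11/4 - 1/7*23) = -36 + 417*(11/4 - 23/7) = -36 + 417*(-15/28) = -36 - 6255/28 = -7263/28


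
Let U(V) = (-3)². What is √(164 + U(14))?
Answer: √173 ≈ 13.153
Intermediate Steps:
U(V) = 9
√(164 + U(14)) = √(164 + 9) = √173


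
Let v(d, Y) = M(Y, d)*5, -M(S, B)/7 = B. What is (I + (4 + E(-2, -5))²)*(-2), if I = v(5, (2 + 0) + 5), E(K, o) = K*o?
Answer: -42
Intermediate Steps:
M(S, B) = -7*B
v(d, Y) = -35*d (v(d, Y) = -7*d*5 = -35*d)
I = -175 (I = -35*5 = -175)
(I + (4 + E(-2, -5))²)*(-2) = (-175 + (4 - 2*(-5))²)*(-2) = (-175 + (4 + 10)²)*(-2) = (-175 + 14²)*(-2) = (-175 + 196)*(-2) = 21*(-2) = -42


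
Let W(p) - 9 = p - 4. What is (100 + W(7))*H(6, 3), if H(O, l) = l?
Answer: 336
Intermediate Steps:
W(p) = 5 + p (W(p) = 9 + (p - 4) = 9 + (-4 + p) = 5 + p)
(100 + W(7))*H(6, 3) = (100 + (5 + 7))*3 = (100 + 12)*3 = 112*3 = 336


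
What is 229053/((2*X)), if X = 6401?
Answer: 229053/12802 ≈ 17.892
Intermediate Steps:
229053/((2*X)) = 229053/((2*6401)) = 229053/12802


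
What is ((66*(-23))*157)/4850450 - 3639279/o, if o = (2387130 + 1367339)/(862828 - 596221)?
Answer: -213917509266590352/827766552775 ≈ -2.5843e+5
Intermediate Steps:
o = 3754469/266607 ≈ 14.082
((66*(-23))*157)/4850450 - 3639279/o = ((66*(-23))*157)/4850450 - 3639279/3754469/266607 = -1518*157*(1/4850450) - 3639279*266607/3754469 = -238326*1/4850450 - 970257256353/3754469 = -10833/220475 - 970257256353/3754469 = -213917509266590352/827766552775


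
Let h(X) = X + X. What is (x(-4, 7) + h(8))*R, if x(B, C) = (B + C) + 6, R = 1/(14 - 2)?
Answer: 25/12 ≈ 2.0833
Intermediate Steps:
R = 1/12 ≈ 0.083333
h(X) = 2*X
x(B, C) = 6 + B + C
(x(-4, 7) + h(8))*R = ((6 - 4 + 7) + 2*8)*(1/12) = (9 + 16)*(1/12) = 25*(1/12) = 25/12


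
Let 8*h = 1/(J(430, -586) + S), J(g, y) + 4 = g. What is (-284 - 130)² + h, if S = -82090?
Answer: 111975063551/653312 ≈ 1.7140e+5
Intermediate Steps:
J(g, y) = -4 + g
h = -1/653312 (h = 1/(8*((-4 + 430) - 82090)) = 1/(8*(426 - 82090)) = (⅛)/(-81664) = (⅛)*(-1/81664) = -1/653312 ≈ -1.5307e-6)
(-284 - 130)² + h = (-284 - 130)² - 1/653312 = (-414)² - 1/653312 = 171396 - 1/653312 = 111975063551/653312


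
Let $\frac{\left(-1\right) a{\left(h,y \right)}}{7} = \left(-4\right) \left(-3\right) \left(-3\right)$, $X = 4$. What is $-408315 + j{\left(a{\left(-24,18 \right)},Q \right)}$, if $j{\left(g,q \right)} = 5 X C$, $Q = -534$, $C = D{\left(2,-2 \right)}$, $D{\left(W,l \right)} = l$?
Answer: $-408355$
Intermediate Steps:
$C = -2$
$a{\left(h,y \right)} = 252$ ($a{\left(h,y \right)} = - 7 \left(-4\right) \left(-3\right) \left(-3\right) = - 7 \cdot 12 \left(-3\right) = \left(-7\right) \left(-36\right) = 252$)
$j{\left(g,q \right)} = -40$ ($j{\left(g,q \right)} = 5 \cdot 4 \left(-2\right) = 20 \left(-2\right) = -40$)
$-408315 + j{\left(a{\left(-24,18 \right)},Q \right)} = -408315 - 40 = -408355$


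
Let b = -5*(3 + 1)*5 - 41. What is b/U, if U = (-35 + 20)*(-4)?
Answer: -47/20 ≈ -2.3500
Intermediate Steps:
U = 60 (U = -15*(-4) = 60)
b = -141 (b = -20*5 - 41 = -5*20 - 41 = -100 - 41 = -141)
b/U = -141/60 = -141*1/60 = -47/20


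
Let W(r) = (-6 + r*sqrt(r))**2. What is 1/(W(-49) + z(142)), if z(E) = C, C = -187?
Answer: -14725/1736722682 - 1029*I/3473445364 ≈ -8.4786e-6 - 2.9625e-7*I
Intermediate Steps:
z(E) = -187
W(r) = (-6 + r**(3/2))**2
1/(W(-49) + z(142)) = 1/((-6 + (-49)**(3/2))**2 - 187) = 1/((-6 - 343*I)**2 - 187) = 1/(-187 + (-6 - 343*I)**2)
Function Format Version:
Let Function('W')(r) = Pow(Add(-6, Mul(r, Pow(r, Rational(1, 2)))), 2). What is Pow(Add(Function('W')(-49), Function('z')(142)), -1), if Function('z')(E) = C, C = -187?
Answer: Add(Rational(-14725, 1736722682), Mul(Rational(-1029, 3473445364), I)) ≈ Add(-8.4786e-6, Mul(-2.9625e-7, I))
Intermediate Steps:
Function('z')(E) = -187
Function('W')(r) = Pow(Add(-6, Pow(r, Rational(3, 2))), 2)
Pow(Add(Function('W')(-49), Function('z')(142)), -1) = Pow(Add(Pow(Add(-6, Pow(-49, Rational(3, 2))), 2), -187), -1) = Pow(Add(Pow(Add(-6, Mul(-343, I)), 2), -187), -1) = Pow(Add(-187, Pow(Add(-6, Mul(-343, I)), 2)), -1)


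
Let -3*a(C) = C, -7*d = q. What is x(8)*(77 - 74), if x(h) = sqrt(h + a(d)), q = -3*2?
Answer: 9*sqrt(42)/7 ≈ 8.3324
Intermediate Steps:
q = -6
d = 6/7 (d = -1/7*(-6) = 6/7 ≈ 0.85714)
a(C) = -C/3
x(h) = sqrt(-2/7 + h) (x(h) = sqrt(h - 1/3*6/7) = sqrt(h - 2/7) = sqrt(-2/7 + h))
x(8)*(77 - 74) = (sqrt(-14 + 49*8)/7)*(77 - 74) = (sqrt(-14 + 392)/7)*3 = (sqrt(378)/7)*3 = ((3*sqrt(42))/7)*3 = (3*sqrt(42)/7)*3 = 9*sqrt(42)/7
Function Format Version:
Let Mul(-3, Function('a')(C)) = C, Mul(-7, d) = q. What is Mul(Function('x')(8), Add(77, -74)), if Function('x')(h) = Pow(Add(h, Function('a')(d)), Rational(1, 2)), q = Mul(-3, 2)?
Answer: Mul(Rational(9, 7), Pow(42, Rational(1, 2))) ≈ 8.3324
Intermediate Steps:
q = -6
d = Rational(6, 7) (d = Mul(Rational(-1, 7), -6) = Rational(6, 7) ≈ 0.85714)
Function('a')(C) = Mul(Rational(-1, 3), C)
Function('x')(h) = Pow(Add(Rational(-2, 7), h), Rational(1, 2)) (Function('x')(h) = Pow(Add(h, Mul(Rational(-1, 3), Rational(6, 7))), Rational(1, 2)) = Pow(Add(h, Rational(-2, 7)), Rational(1, 2)) = Pow(Add(Rational(-2, 7), h), Rational(1, 2)))
Mul(Function('x')(8), Add(77, -74)) = Mul(Mul(Rational(1, 7), Pow(Add(-14, Mul(49, 8)), Rational(1, 2))), Add(77, -74)) = Mul(Mul(Rational(1, 7), Pow(Add(-14, 392), Rational(1, 2))), 3) = Mul(Mul(Rational(1, 7), Pow(378, Rational(1, 2))), 3) = Mul(Mul(Rational(1, 7), Mul(3, Pow(42, Rational(1, 2)))), 3) = Mul(Mul(Rational(3, 7), Pow(42, Rational(1, 2))), 3) = Mul(Rational(9, 7), Pow(42, Rational(1, 2)))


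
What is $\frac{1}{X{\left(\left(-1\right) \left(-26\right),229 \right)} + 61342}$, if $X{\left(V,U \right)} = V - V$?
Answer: $\frac{1}{61342} \approx 1.6302 \cdot 10^{-5}$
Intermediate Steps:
$X{\left(V,U \right)} = 0$
$\frac{1}{X{\left(\left(-1\right) \left(-26\right),229 \right)} + 61342} = \frac{1}{0 + 61342} = \frac{1}{61342}$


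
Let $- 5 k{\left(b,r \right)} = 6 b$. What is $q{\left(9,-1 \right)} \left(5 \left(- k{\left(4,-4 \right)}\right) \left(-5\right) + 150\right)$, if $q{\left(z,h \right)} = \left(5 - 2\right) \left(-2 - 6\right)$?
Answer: $-720$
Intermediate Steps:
$q{\left(z,h \right)} = -24$ ($q{\left(z,h \right)} = 3 \left(-8\right) = -24$)
$k{\left(b,r \right)} = - \frac{6 b}{5}$
$q{\left(9,-1 \right)} \left(5 \left(- k{\left(4,-4 \right)}\right) \left(-5\right) + 150\right) = - 24 \left(5 \left(- \frac{\left(-6\right) 4}{5}\right) \left(-5\right) + 150\right) = - 24 \left(5 \left(\left(-1\right) \left(- \frac{24}{5}\right)\right) \left(-5\right) + 150\right) = - 24 \left(5 \cdot \frac{24}{5} \left(-5\right) + 150\right) = - 24 \left(24 \left(-5\right) + 150\right) = - 24 \left(-120 + 150\right) = \left(-24\right) 30 = -720$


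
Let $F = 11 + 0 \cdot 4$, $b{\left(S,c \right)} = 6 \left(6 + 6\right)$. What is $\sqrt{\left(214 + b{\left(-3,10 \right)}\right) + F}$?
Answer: $3 \sqrt{33} \approx 17.234$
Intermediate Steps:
$b{\left(S,c \right)} = 72$ ($b{\left(S,c \right)} = 6 \cdot 12 = 72$)
$F = 11$ ($F = 11 + 0 = 11$)
$\sqrt{\left(214 + b{\left(-3,10 \right)}\right) + F} = \sqrt{\left(214 + 72\right) + 11} = \sqrt{286 + 11} = \sqrt{297} = 3 \sqrt{33}$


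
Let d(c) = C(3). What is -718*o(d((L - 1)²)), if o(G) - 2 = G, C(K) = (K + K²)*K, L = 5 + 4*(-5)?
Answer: -27284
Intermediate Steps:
L = -15 (L = 5 - 20 = -15)
C(K) = K*(K + K²)
d(c) = 36 (d(c) = 3²*(1 + 3) = 9*4 = 36)
o(G) = 2 + G
-718*o(d((L - 1)²)) = -718*(2 + 36) = -718*38 = -27284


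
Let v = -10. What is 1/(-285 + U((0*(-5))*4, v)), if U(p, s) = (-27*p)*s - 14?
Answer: -1/299 ≈ -0.0033445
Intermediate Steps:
U(p, s) = -14 - 27*p*s (U(p, s) = -27*p*s - 14 = -14 - 27*p*s)
1/(-285 + U((0*(-5))*4, v)) = 1/(-285 + (-14 - 27*(0*(-5))*4*(-10))) = 1/(-285 + (-14 - 27*0*4*(-10))) = 1/(-285 + (-14 - 27*0*(-10))) = 1/(-285 + (-14 + 0)) = 1/(-285 - 14) = 1/(-299) = -1/299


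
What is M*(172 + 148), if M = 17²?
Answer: 92480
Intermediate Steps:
M = 289
M*(172 + 148) = 289*(172 + 148) = 289*320 = 92480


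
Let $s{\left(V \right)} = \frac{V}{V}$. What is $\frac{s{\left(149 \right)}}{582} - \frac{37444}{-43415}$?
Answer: $\frac{21835823}{25267530} \approx 0.86419$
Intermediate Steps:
$s{\left(V \right)} = 1$
$\frac{s{\left(149 \right)}}{582} - \frac{37444}{-43415} = 1 \cdot \frac{1}{582} - \frac{37444}{-43415} = 1 \cdot \frac{1}{582} - - \frac{37444}{43415} = \frac{1}{582} + \frac{37444}{43415} = \frac{21835823}{25267530}$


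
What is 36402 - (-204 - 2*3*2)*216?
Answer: 83058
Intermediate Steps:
36402 - (-204 - 2*3*2)*216 = 36402 - (-204 - 6*2)*216 = 36402 - (-204 - 12)*216 = 36402 - (-216)*216 = 36402 - 1*(-46656) = 36402 + 46656 = 83058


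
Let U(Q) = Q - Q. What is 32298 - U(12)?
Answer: 32298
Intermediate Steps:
U(Q) = 0
32298 - U(12) = 32298 - 1*0 = 32298 + 0 = 32298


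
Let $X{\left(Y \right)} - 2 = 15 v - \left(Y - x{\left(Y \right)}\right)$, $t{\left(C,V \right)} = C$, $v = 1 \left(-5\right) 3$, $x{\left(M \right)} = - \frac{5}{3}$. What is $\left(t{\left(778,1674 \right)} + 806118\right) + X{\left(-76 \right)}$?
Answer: $\frac{2420242}{3} \approx 8.0675 \cdot 10^{5}$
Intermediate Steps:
$x{\left(M \right)} = - \frac{5}{3}$ ($x{\left(M \right)} = \left(-5\right) \frac{1}{3} = - \frac{5}{3}$)
$v = -15$ ($v = \left(-5\right) 3 = -15$)
$X{\left(Y \right)} = - \frac{674}{3} - Y$ ($X{\left(Y \right)} = 2 + \left(15 \left(-15\right) - \left(\frac{5}{3} + Y\right)\right) = 2 - \left(\frac{680}{3} + Y\right) = - \frac{674}{3} - Y$)
$\left(t{\left(778,1674 \right)} + 806118\right) + X{\left(-76 \right)} = \left(778 + 806118\right) - \frac{446}{3} = 806896 + \left(- \frac{674}{3} + 76\right) = 806896 - \frac{446}{3} = \frac{2420242}{3}$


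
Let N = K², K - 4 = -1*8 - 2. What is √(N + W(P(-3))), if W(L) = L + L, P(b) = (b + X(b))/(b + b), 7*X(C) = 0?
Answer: √37 ≈ 6.0828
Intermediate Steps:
X(C) = 0 (X(C) = (⅐)*0 = 0)
P(b) = ½ (P(b) = (b + 0)/(b + b) = b/((2*b)) = b*(1/(2*b)) = ½)
K = -6 (K = 4 + (-1*8 - 2) = 4 + (-8 - 2) = 4 - 10 = -6)
W(L) = 2*L
N = 36 (N = (-6)² = 36)
√(N + W(P(-3))) = √(36 + 2*(½)) = √(36 + 1) = √37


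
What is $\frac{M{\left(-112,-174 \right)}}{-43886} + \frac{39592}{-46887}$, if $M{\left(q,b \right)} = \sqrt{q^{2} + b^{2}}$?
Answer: $- \frac{39592}{46887} - \frac{\sqrt{10705}}{21943} \approx -0.84913$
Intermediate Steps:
$M{\left(q,b \right)} = \sqrt{b^{2} + q^{2}}$
$\frac{M{\left(-112,-174 \right)}}{-43886} + \frac{39592}{-46887} = \frac{\sqrt{\left(-174\right)^{2} + \left(-112\right)^{2}}}{-43886} + \frac{39592}{-46887} = \sqrt{30276 + 12544} \left(- \frac{1}{43886}\right) + 39592 \left(- \frac{1}{46887}\right) = \sqrt{42820} \left(- \frac{1}{43886}\right) - \frac{39592}{46887} = 2 \sqrt{10705} \left(- \frac{1}{43886}\right) - \frac{39592}{46887} = - \frac{\sqrt{10705}}{21943} - \frac{39592}{46887} = - \frac{39592}{46887} - \frac{\sqrt{10705}}{21943}$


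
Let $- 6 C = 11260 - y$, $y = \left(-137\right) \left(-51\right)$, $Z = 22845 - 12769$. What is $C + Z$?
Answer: $\frac{56183}{6} \approx 9363.8$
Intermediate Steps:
$Z = 10076$
$y = 6987$
$C = - \frac{4273}{6}$ ($C = - \frac{11260 - 6987}{6} = \left(- \frac{1}{6}\right) 4273 = - \frac{4273}{6} \approx -712.17$)
$C + Z = - \frac{4273}{6} + 10076 = \frac{56183}{6}$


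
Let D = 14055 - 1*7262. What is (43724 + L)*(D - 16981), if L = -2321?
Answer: -421813764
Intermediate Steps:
D = 6793 (D = 14055 - 7262 = 6793)
(43724 + L)*(D - 16981) = (43724 - 2321)*(6793 - 16981) = 41403*(-10188) = -421813764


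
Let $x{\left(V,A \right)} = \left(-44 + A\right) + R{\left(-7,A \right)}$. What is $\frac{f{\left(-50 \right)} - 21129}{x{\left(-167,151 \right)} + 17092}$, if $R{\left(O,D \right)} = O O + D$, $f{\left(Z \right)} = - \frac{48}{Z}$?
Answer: $- \frac{528201}{434975} \approx -1.2143$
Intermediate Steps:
$R{\left(O,D \right)} = D + O^{2}$ ($R{\left(O,D \right)} = O^{2} + D = D + O^{2}$)
$x{\left(V,A \right)} = 5 + 2 A$ ($x{\left(V,A \right)} = \left(-44 + A\right) + \left(A + \left(-7\right)^{2}\right) = \left(-44 + A\right) + \left(A + 49\right) = \left(-44 + A\right) + \left(49 + A\right) = 5 + 2 A$)
$\frac{f{\left(-50 \right)} - 21129}{x{\left(-167,151 \right)} + 17092} = \frac{- \frac{48}{-50} - 21129}{\left(5 + 2 \cdot 151\right) + 17092} = \frac{\left(-48\right) \left(- \frac{1}{50}\right) - 21129}{\left(5 + 302\right) + 17092} = \frac{\frac{24}{25} - 21129}{307 + 17092} = - \frac{528201}{25 \cdot 17399} = \left(- \frac{528201}{25}\right) \frac{1}{17399} = - \frac{528201}{434975}$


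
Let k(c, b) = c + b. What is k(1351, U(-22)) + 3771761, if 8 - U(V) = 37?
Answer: 3773083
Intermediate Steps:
U(V) = -29 (U(V) = 8 - 1*37 = 8 - 37 = -29)
k(c, b) = b + c
k(1351, U(-22)) + 3771761 = (-29 + 1351) + 3771761 = 1322 + 3771761 = 3773083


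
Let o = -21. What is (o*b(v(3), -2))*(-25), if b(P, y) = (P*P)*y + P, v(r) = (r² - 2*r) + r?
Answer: -34650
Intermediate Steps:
v(r) = r² - r
b(P, y) = P + y*P² (b(P, y) = P²*y + P = y*P² + P = P + y*P²)
(o*b(v(3), -2))*(-25) = -21*3*(-1 + 3)*(1 + (3*(-1 + 3))*(-2))*(-25) = -21*3*2*(1 + (3*2)*(-2))*(-25) = -126*(1 + 6*(-2))*(-25) = -126*(1 - 12)*(-25) = -126*(-11)*(-25) = -21*(-66)*(-25) = 1386*(-25) = -34650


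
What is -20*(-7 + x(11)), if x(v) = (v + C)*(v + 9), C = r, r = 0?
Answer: -4260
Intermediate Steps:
C = 0
x(v) = v*(9 + v) (x(v) = (v + 0)*(v + 9) = v*(9 + v))
-20*(-7 + x(11)) = -20*(-7 + 11*(9 + 11)) = -20*(-7 + 11*20) = -20*(-7 + 220) = -20*213 = -4260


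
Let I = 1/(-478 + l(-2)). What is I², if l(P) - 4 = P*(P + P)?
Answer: 1/217156 ≈ 4.6050e-6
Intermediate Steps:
l(P) = 4 + 2*P² (l(P) = 4 + P*(P + P) = 4 + P*(2*P) = 4 + 2*P²)
I = -1/466 (I = 1/(-478 + (4 + 2*(-2)²)) = 1/(-478 + (4 + 2*4)) = 1/(-478 + (4 + 8)) = 1/(-478 + 12) = 1/(-466) = -1/466 ≈ -0.0021459)
I² = (-1/466)² = 1/217156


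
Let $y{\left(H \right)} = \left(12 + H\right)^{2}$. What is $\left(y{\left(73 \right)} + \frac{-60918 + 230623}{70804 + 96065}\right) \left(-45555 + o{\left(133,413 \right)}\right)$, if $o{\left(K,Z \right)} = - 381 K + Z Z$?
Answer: $\frac{89640246216430}{166869} \approx 5.3719 \cdot 10^{8}$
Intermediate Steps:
$o{\left(K,Z \right)} = Z^{2} - 381 K$ ($o{\left(K,Z \right)} = - 381 K + Z^{2} = Z^{2} - 381 K$)
$\left(y{\left(73 \right)} + \frac{-60918 + 230623}{70804 + 96065}\right) \left(-45555 + o{\left(133,413 \right)}\right) = \left(\left(12 + 73\right)^{2} + \frac{-60918 + 230623}{70804 + 96065}\right) \left(-45555 + \left(413^{2} - 50673\right)\right) = \left(85^{2} + \frac{169705}{166869}\right) \left(-45555 + \left(170569 - 50673\right)\right) = \left(7225 + 169705 \cdot \frac{1}{166869}\right) \left(-45555 + 119896\right) = \left(7225 + \frac{169705}{166869}\right) 74341 = \frac{1205798230}{166869} \cdot 74341 = \frac{89640246216430}{166869}$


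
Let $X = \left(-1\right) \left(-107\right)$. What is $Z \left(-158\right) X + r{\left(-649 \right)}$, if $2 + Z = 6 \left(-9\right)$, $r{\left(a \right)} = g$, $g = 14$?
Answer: $946750$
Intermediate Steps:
$r{\left(a \right)} = 14$
$X = 107$
$Z = -56$ ($Z = -2 + 6 \left(-9\right) = -2 - 54 = -56$)
$Z \left(-158\right) X + r{\left(-649 \right)} = \left(-56\right) \left(-158\right) 107 + 14 = 8848 \cdot 107 + 14 = 946736 + 14 = 946750$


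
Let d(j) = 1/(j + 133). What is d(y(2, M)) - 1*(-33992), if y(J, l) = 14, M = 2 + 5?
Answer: 4996825/147 ≈ 33992.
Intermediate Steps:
M = 7
d(j) = 1/(133 + j)
d(y(2, M)) - 1*(-33992) = 1/(133 + 14) - 1*(-33992) = 1/147 + 33992 = 4996825/147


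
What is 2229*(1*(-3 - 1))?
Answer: -8916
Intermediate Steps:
2229*(1*(-3 - 1)) = 2229*(1*(-4)) = 2229*(-4) = -8916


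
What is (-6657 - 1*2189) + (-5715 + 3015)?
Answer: -11546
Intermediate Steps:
(-6657 - 1*2189) + (-5715 + 3015) = (-6657 - 2189) - 2700 = -8846 - 2700 = -11546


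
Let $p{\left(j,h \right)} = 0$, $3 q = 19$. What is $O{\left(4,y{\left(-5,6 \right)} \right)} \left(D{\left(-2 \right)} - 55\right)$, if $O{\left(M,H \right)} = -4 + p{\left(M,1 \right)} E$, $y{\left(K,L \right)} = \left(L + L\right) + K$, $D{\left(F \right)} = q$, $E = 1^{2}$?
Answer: $\frac{584}{3} \approx 194.67$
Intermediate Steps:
$q = \frac{19}{3}$ ($q = \frac{1}{3} \cdot 19 = \frac{19}{3} \approx 6.3333$)
$E = 1$
$D{\left(F \right)} = \frac{19}{3}$
$y{\left(K,L \right)} = K + 2 L$ ($y{\left(K,L \right)} = 2 L + K = K + 2 L$)
$O{\left(M,H \right)} = -4$ ($O{\left(M,H \right)} = -4 + 0 \cdot 1 = -4 + 0 = -4$)
$O{\left(4,y{\left(-5,6 \right)} \right)} \left(D{\left(-2 \right)} - 55\right) = - 4 \left(\frac{19}{3} - 55\right) = \left(-4\right) \left(- \frac{146}{3}\right) = \frac{584}{3}$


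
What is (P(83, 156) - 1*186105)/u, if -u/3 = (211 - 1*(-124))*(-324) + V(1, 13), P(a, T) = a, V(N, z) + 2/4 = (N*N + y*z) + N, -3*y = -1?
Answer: -372044/651205 ≈ -0.57132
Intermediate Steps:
y = ⅓ (y = -⅓*(-1) = ⅓ ≈ 0.33333)
V(N, z) = -½ + N + N² + z/3 (V(N, z) = -½ + ((N*N + z/3) + N) = -½ + ((N² + z/3) + N) = -½ + (N + N² + z/3) = -½ + N + N² + z/3)
u = 651205/2 (u = -3*((211 - 1*(-124))*(-324) + (-½ + 1 + 1² + (⅓)*13)) = -3*((211 + 124)*(-324) + (-½ + 1 + 1 + 13/3)) = -3*(335*(-324) + 35/6) = -3*(-108540 + 35/6) = -3*(-651205/6) = 651205/2 ≈ 3.2560e+5)
(P(83, 156) - 1*186105)/u = (83 - 1*186105)/(651205/2) = (83 - 186105)*(2/651205) = -186022*2/651205 = -372044/651205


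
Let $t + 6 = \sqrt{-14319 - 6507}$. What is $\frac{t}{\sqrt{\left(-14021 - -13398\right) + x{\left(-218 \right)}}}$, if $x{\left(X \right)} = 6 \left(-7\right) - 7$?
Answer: $\frac{\sqrt{24297}}{28} + \frac{i \sqrt{42}}{28} \approx 5.567 + 0.23146 i$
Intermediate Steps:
$x{\left(X \right)} = -49$ ($x{\left(X \right)} = -42 - 7 = -49$)
$t = -6 + 3 i \sqrt{2314}$ ($t = -6 + \sqrt{-14319 - 6507} = -6 + \sqrt{-20826} = -6 + 3 i \sqrt{2314} \approx -6.0 + 144.31 i$)
$\frac{t}{\sqrt{\left(-14021 - -13398\right) + x{\left(-218 \right)}}} = \frac{-6 + 3 i \sqrt{2314}}{\sqrt{\left(-14021 - -13398\right) - 49}} = \frac{-6 + 3 i \sqrt{2314}}{\sqrt{\left(-14021 + 13398\right) - 49}} = \frac{-6 + 3 i \sqrt{2314}}{\sqrt{-623 - 49}} = \frac{-6 + 3 i \sqrt{2314}}{\sqrt{-672}} = \frac{-6 + 3 i \sqrt{2314}}{4 i \sqrt{42}} = \left(-6 + 3 i \sqrt{2314}\right) \left(- \frac{i \sqrt{42}}{168}\right) = - \frac{i \sqrt{42} \left(-6 + 3 i \sqrt{2314}\right)}{168}$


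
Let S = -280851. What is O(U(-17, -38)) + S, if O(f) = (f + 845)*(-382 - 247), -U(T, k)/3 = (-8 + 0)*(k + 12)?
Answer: -419860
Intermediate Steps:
U(T, k) = 288 + 24*k (U(T, k) = -3*(-8 + 0)*(k + 12) = -(-24)*(12 + k) = -3*(-96 - 8*k) = 288 + 24*k)
O(f) = -531505 - 629*f (O(f) = (845 + f)*(-629) = -531505 - 629*f)
O(U(-17, -38)) + S = (-531505 - 629*(288 + 24*(-38))) - 280851 = (-531505 - 629*(288 - 912)) - 280851 = (-531505 - 629*(-624)) - 280851 = (-531505 + 392496) - 280851 = -139009 - 280851 = -419860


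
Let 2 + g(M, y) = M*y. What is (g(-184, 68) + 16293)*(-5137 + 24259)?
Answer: 72262038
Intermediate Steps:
g(M, y) = -2 + M*y
(g(-184, 68) + 16293)*(-5137 + 24259) = ((-2 - 184*68) + 16293)*(-5137 + 24259) = ((-2 - 12512) + 16293)*19122 = (-12514 + 16293)*19122 = 3779*19122 = 72262038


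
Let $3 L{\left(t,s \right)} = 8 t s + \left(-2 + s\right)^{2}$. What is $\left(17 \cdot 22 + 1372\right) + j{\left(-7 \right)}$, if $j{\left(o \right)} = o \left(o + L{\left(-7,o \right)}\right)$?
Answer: $\frac{2074}{3} \approx 691.33$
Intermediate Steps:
$L{\left(t,s \right)} = \frac{\left(-2 + s\right)^{2}}{3} + \frac{8 s t}{3}$ ($L{\left(t,s \right)} = \frac{8 t s + \left(-2 + s\right)^{2}}{3} = \frac{8 s t + \left(-2 + s\right)^{2}}{3} = \frac{\left(-2 + s\right)^{2} + 8 s t}{3} = \frac{\left(-2 + s\right)^{2}}{3} + \frac{8 s t}{3}$)
$j{\left(o \right)} = o \left(- \frac{53 o}{3} + \frac{\left(-2 + o\right)^{2}}{3}\right)$ ($j{\left(o \right)} = o \left(o + \left(\frac{\left(-2 + o\right)^{2}}{3} + \frac{8}{3} o \left(-7\right)\right)\right) = o \left(o - \left(- \frac{\left(-2 + o\right)^{2}}{3} + \frac{56 o}{3}\right)\right) = o \left(- \frac{53 o}{3} + \frac{\left(-2 + o\right)^{2}}{3}\right)$)
$\left(17 \cdot 22 + 1372\right) + j{\left(-7 \right)} = \left(17 \cdot 22 + 1372\right) + \frac{1}{3} \left(-7\right) \left(\left(-2 - 7\right)^{2} - -371\right) = \left(374 + 1372\right) + \frac{1}{3} \left(-7\right) \left(\left(-9\right)^{2} + 371\right) = 1746 + \frac{1}{3} \left(-7\right) \left(81 + 371\right) = 1746 + \frac{1}{3} \left(-7\right) 452 = 1746 - \frac{3164}{3} = \frac{2074}{3}$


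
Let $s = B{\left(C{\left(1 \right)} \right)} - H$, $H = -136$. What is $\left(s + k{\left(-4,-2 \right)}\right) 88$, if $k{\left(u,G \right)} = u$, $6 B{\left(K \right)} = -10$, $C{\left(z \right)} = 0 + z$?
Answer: $\frac{34408}{3} \approx 11469.0$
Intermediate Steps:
$C{\left(z \right)} = z$
$B{\left(K \right)} = - \frac{5}{3}$ ($B{\left(K \right)} = \frac{1}{6} \left(-10\right) = - \frac{5}{3}$)
$s = \frac{403}{3}$ ($s = - \frac{5}{3} - -136 = - \frac{5}{3} + 136 = \frac{403}{3} \approx 134.33$)
$\left(s + k{\left(-4,-2 \right)}\right) 88 = \left(\frac{403}{3} - 4\right) 88 = \frac{391}{3} \cdot 88 = \frac{34408}{3}$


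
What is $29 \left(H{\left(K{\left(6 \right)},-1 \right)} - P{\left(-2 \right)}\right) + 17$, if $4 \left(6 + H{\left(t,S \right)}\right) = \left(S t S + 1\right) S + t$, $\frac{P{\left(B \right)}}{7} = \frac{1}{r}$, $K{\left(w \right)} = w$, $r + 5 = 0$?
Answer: $- \frac{2473}{20} \approx -123.65$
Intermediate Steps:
$r = -5$ ($r = -5 + 0 = -5$)
$P{\left(B \right)} = - \frac{7}{5}$ ($P{\left(B \right)} = \frac{7}{-5} = 7 \left(- \frac{1}{5}\right) = - \frac{7}{5}$)
$H{\left(t,S \right)} = -6 + \frac{t}{4} + \frac{S \left(1 + t S^{2}\right)}{4}$ ($H{\left(t,S \right)} = -6 + \frac{\left(S t S + 1\right) S + t}{4} = -6 + \frac{\left(t S^{2} + 1\right) S + t}{4} = -6 + \frac{\left(1 + t S^{2}\right) S + t}{4} = -6 + \frac{S \left(1 + t S^{2}\right) + t}{4} = -6 + \frac{t + S \left(1 + t S^{2}\right)}{4} = -6 + \left(\frac{t}{4} + \frac{S \left(1 + t S^{2}\right)}{4}\right) = -6 + \frac{t}{4} + \frac{S \left(1 + t S^{2}\right)}{4}$)
$29 \left(H{\left(K{\left(6 \right)},-1 \right)} - P{\left(-2 \right)}\right) + 17 = 29 \left(\left(-6 + \frac{1}{4} \left(-1\right) + \frac{1}{4} \cdot 6 + \frac{1}{4} \cdot 6 \left(-1\right)^{3}\right) - - \frac{7}{5}\right) + 17 = 29 \left(\left(-6 - \frac{1}{4} + \frac{3}{2} + \frac{1}{4} \cdot 6 \left(-1\right)\right) + \frac{7}{5}\right) + 17 = 29 \left(\left(-6 - \frac{1}{4} + \frac{3}{2} - \frac{3}{2}\right) + \frac{7}{5}\right) + 17 = 29 \left(- \frac{25}{4} + \frac{7}{5}\right) + 17 = 29 \left(- \frac{97}{20}\right) + 17 = - \frac{2813}{20} + 17 = - \frac{2473}{20}$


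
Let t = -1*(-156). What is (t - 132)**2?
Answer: 576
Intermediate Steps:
t = 156
(t - 132)**2 = (156 - 132)**2 = 24**2 = 576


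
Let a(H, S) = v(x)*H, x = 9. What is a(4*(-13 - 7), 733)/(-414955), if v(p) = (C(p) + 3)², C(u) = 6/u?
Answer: 1936/746919 ≈ 0.0025920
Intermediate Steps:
v(p) = (3 + 6/p)² (v(p) = (6/p + 3)² = (3 + 6/p)²)
a(H, S) = 121*H/9 (a(H, S) = (9*(2 + 9)²/9²)*H = (9*(1/81)*11²)*H = (9*(1/81)*121)*H = 121*H/9)
a(4*(-13 - 7), 733)/(-414955) = (121*(4*(-13 - 7))/9)/(-414955) = (121*(4*(-20))/9)*(-1/414955) = ((121/9)*(-80))*(-1/414955) = -9680/9*(-1/414955) = 1936/746919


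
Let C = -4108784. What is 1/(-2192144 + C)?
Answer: -1/6300928 ≈ -1.5871e-7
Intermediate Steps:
1/(-2192144 + C) = 1/(-2192144 - 4108784) = 1/(-6300928) = -1/6300928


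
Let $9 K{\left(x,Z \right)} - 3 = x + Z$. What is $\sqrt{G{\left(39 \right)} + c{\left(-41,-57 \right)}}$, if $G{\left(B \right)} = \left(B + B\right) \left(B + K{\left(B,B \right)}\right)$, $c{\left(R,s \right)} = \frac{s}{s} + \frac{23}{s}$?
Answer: $\frac{\sqrt{12166194}}{57} \approx 61.193$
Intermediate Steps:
$K{\left(x,Z \right)} = \frac{1}{3} + \frac{Z}{9} + \frac{x}{9}$ ($K{\left(x,Z \right)} = \frac{1}{3} + \frac{x + Z}{9} = \frac{1}{3} + \frac{Z + x}{9} = \frac{1}{3} + \left(\frac{Z}{9} + \frac{x}{9}\right) = \frac{1}{3} + \frac{Z}{9} + \frac{x}{9}$)
$c{\left(R,s \right)} = 1 + \frac{23}{s}$
$G{\left(B \right)} = 2 B \left(\frac{1}{3} + \frac{11 B}{9}\right)$ ($G{\left(B \right)} = \left(B + B\right) \left(B + \left(\frac{1}{3} + \frac{B}{9} + \frac{B}{9}\right)\right) = 2 B \left(B + \left(\frac{1}{3} + \frac{2 B}{9}\right)\right) = 2 B \left(\frac{1}{3} + \frac{11 B}{9}\right)$)
$\sqrt{G{\left(39 \right)} + c{\left(-41,-57 \right)}} = \sqrt{\frac{2}{9} \cdot 39 \left(3 + 11 \cdot 39\right) + \frac{23 - 57}{-57}} = \sqrt{\frac{2}{9} \cdot 39 \left(3 + 429\right) - - \frac{34}{57}} = \sqrt{\frac{2}{9} \cdot 39 \cdot 432 + \frac{34}{57}} = \sqrt{3744 + \frac{34}{57}} = \sqrt{\frac{213442}{57}} = \frac{\sqrt{12166194}}{57}$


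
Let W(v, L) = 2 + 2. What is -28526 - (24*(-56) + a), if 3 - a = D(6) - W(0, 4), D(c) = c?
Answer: -27183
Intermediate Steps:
W(v, L) = 4
a = 1 (a = 3 - (6 - 1*4) = 3 - (6 - 4) = 3 - 1*2 = 3 - 2 = 1)
-28526 - (24*(-56) + a) = -28526 - (24*(-56) + 1) = -28526 - (-1344 + 1) = -28526 - 1*(-1343) = -28526 + 1343 = -27183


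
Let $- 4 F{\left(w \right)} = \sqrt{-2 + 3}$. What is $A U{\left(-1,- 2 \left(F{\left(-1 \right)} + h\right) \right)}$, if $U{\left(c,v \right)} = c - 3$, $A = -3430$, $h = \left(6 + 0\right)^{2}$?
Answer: $13720$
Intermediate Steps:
$h = 36$ ($h = 6^{2} = 36$)
$F{\left(w \right)} = - \frac{1}{4}$ ($F{\left(w \right)} = - \frac{\sqrt{-2 + 3}}{4} = - \frac{\sqrt{1}}{4} = \left(- \frac{1}{4}\right) 1 = - \frac{1}{4}$)
$U{\left(c,v \right)} = -3 + c$
$A U{\left(-1,- 2 \left(F{\left(-1 \right)} + h\right) \right)} = - 3430 \left(-3 - 1\right) = \left(-3430\right) \left(-4\right) = 13720$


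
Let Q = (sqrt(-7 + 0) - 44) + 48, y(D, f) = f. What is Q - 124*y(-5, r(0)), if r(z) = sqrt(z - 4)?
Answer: 4 - 248*I + I*sqrt(7) ≈ 4.0 - 245.35*I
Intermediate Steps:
r(z) = sqrt(-4 + z)
Q = 4 + I*sqrt(7) (Q = (sqrt(-7) - 44) + 48 = (I*sqrt(7) - 44) + 48 = (-44 + I*sqrt(7)) + 48 = 4 + I*sqrt(7) ≈ 4.0 + 2.6458*I)
Q - 124*y(-5, r(0)) = (4 + I*sqrt(7)) - 124*sqrt(-4 + 0) = (4 + I*sqrt(7)) - 248*I = 4 - 248*I + I*sqrt(7)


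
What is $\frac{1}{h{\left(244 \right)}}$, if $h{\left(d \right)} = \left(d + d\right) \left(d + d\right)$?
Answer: $\frac{1}{238144} \approx 4.1991 \cdot 10^{-6}$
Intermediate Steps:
$h{\left(d \right)} = 4 d^{2}$ ($h{\left(d \right)} = 2 d 2 d = 4 d^{2}$)
$\frac{1}{h{\left(244 \right)}} = \frac{1}{4 \cdot 244^{2}} = \frac{1}{4 \cdot 59536} = \frac{1}{238144}$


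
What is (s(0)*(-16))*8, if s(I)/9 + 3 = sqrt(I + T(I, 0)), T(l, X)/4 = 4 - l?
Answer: -1152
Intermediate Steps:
T(l, X) = 16 - 4*l (T(l, X) = 4*(4 - l) = 16 - 4*l)
s(I) = -27 + 9*sqrt(16 - 3*I) (s(I) = -27 + 9*sqrt(I + (16 - 4*I)) = -27 + 9*sqrt(16 - 3*I))
(s(0)*(-16))*8 = ((-27 + 9*sqrt(16 - 3*0))*(-16))*8 = ((-27 + 9*sqrt(16 + 0))*(-16))*8 = ((-27 + 9*sqrt(16))*(-16))*8 = ((-27 + 9*4)*(-16))*8 = ((-27 + 36)*(-16))*8 = (9*(-16))*8 = -144*8 = -1152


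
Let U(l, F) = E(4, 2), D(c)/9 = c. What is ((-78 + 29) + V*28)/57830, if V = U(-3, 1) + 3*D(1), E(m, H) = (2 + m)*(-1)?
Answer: 539/57830 ≈ 0.0093204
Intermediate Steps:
D(c) = 9*c
E(m, H) = -2 - m
U(l, F) = -6 (U(l, F) = -2 - 1*4 = -2 - 4 = -6)
V = 21 (V = -6 + 3*(9*1) = -6 + 3*9 = -6 + 27 = 21)
((-78 + 29) + V*28)/57830 = ((-78 + 29) + 21*28)/57830 = (-49 + 588)*(1/57830) = 539*(1/57830) = 539/57830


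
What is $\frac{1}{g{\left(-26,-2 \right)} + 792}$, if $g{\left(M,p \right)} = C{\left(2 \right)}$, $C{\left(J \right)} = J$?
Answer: $\frac{1}{794} \approx 0.0012594$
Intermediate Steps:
$g{\left(M,p \right)} = 2$
$\frac{1}{g{\left(-26,-2 \right)} + 792} = \frac{1}{2 + 792} = \frac{1}{794}$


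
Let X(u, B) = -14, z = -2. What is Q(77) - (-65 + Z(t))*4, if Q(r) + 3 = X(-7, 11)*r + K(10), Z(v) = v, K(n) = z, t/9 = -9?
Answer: -499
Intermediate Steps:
t = -81 (t = 9*(-9) = -81)
K(n) = -2
Q(r) = -5 - 14*r (Q(r) = -3 + (-14*r - 2) = -3 + (-2 - 14*r) = -5 - 14*r)
Q(77) - (-65 + Z(t))*4 = (-5 - 14*77) - (-65 - 81)*4 = (-5 - 1078) - (-146)*4 = -1083 - 1*(-584) = -1083 + 584 = -499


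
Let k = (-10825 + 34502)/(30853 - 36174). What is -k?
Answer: 23677/5321 ≈ 4.4497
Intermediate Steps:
k = -23677/5321 (k = 23677/(-5321) = 23677*(-1/5321) = -23677/5321 ≈ -4.4497)
-k = -1*(-23677/5321) = 23677/5321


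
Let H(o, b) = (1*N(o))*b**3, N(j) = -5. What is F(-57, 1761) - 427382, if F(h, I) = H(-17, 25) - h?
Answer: -505450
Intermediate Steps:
H(o, b) = -5*b**3 (H(o, b) = (1*(-5))*b**3 = -5*b**3)
F(h, I) = -78125 - h (F(h, I) = -5*25**3 - h = -5*15625 - h = -78125 - h)
F(-57, 1761) - 427382 = (-78125 - 1*(-57)) - 427382 = (-78125 + 57) - 427382 = -78068 - 427382 = -505450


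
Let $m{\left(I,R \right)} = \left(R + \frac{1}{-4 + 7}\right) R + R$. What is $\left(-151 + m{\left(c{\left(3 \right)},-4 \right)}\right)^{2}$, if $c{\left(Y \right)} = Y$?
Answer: $\frac{177241}{9} \approx 19693.0$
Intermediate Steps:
$m{\left(I,R \right)} = R + R \left(\frac{1}{3} + R\right)$ ($m{\left(I,R \right)} = \left(R + \frac{1}{3}\right) R + R = \left(\frac{1}{3} + R\right) R + R = R \left(\frac{1}{3} + R\right) + R = R + R \left(\frac{1}{3} + R\right)$)
$\left(-151 + m{\left(c{\left(3 \right)},-4 \right)}\right)^{2} = \left(-151 + \frac{1}{3} \left(-4\right) \left(4 + 3 \left(-4\right)\right)\right)^{2} = \left(-151 + \frac{1}{3} \left(-4\right) \left(4 - 12\right)\right)^{2} = \left(-151 + \frac{1}{3} \left(-4\right) \left(-8\right)\right)^{2} = \left(-151 + \frac{32}{3}\right)^{2} = \left(- \frac{421}{3}\right)^{2} = \frac{177241}{9}$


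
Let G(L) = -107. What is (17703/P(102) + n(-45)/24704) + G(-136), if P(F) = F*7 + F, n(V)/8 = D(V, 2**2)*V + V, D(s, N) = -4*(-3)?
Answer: -1122031/13124 ≈ -85.495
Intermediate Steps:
D(s, N) = 12
n(V) = 104*V (n(V) = 8*(12*V + V) = 8*(13*V) = 104*V)
P(F) = 8*F (P(F) = 7*F + F = 8*F)
(17703/P(102) + n(-45)/24704) + G(-136) = (17703/((8*102)) + (104*(-45))/24704) - 107 = (17703/816 - 4680*1/24704) - 107 = (17703*(1/816) - 585/3088) - 107 = (5901/272 - 585/3088) - 107 = 282237/13124 - 107 = -1122031/13124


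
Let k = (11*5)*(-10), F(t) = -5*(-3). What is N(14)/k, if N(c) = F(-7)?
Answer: -3/110 ≈ -0.027273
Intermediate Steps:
F(t) = 15
N(c) = 15
k = -550 (k = 55*(-10) = -550)
N(14)/k = 15/(-550) = 15*(-1/550) = -3/110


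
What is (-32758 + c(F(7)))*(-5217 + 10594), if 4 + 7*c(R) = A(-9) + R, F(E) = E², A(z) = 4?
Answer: -176102127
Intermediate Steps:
c(R) = R/7 (c(R) = -4/7 + (4 + R)/7 = -4/7 + (4/7 + R/7) = R/7)
(-32758 + c(F(7)))*(-5217 + 10594) = (-32758 + (⅐)*7²)*(-5217 + 10594) = (-32758 + (⅐)*49)*5377 = (-32758 + 7)*5377 = -32751*5377 = -176102127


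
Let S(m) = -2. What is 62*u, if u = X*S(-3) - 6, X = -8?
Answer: 620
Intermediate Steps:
u = 10 (u = -8*(-2) - 6 = 16 - 6 = 10)
62*u = 62*10 = 620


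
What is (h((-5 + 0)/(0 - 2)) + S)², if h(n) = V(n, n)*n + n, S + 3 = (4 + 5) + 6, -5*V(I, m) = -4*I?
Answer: 1521/4 ≈ 380.25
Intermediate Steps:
V(I, m) = 4*I/5 (V(I, m) = -(-4)*I/5 = 4*I/5)
S = 12 (S = -3 + ((4 + 5) + 6) = -3 + (9 + 6) = -3 + 15 = 12)
h(n) = n + 4*n²/5 (h(n) = (4*n/5)*n + n = 4*n²/5 + n = n + 4*n²/5)
(h((-5 + 0)/(0 - 2)) + S)² = (((-5 + 0)/(0 - 2))*(5 + 4*((-5 + 0)/(0 - 2)))/5 + 12)² = ((-5/(-2))*(5 + 4*(-5/(-2)))/5 + 12)² = ((-5*(-½))*(5 + 4*(-5*(-½)))/5 + 12)² = ((⅕)*(5/2)*(5 + 4*(5/2)) + 12)² = ((⅕)*(5/2)*(5 + 10) + 12)² = ((⅕)*(5/2)*15 + 12)² = (15/2 + 12)² = (39/2)² = 1521/4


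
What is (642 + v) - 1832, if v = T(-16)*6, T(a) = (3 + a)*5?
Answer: -1580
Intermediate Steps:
T(a) = 15 + 5*a
v = -390 (v = (15 + 5*(-16))*6 = (15 - 80)*6 = -65*6 = -390)
(642 + v) - 1832 = (642 - 390) - 1832 = 252 - 1832 = -1580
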